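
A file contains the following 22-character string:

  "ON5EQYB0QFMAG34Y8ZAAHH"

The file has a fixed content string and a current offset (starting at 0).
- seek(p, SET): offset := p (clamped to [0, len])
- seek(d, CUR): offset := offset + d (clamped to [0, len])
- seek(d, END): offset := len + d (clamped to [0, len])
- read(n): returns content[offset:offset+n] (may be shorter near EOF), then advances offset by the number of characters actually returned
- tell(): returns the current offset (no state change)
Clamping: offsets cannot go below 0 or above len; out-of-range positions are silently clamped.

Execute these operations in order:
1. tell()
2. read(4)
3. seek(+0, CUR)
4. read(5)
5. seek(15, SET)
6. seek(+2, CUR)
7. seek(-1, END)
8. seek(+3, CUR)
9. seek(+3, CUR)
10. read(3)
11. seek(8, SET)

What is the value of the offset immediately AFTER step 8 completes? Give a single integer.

After 1 (tell()): offset=0
After 2 (read(4)): returned 'ON5E', offset=4
After 3 (seek(+0, CUR)): offset=4
After 4 (read(5)): returned 'QYB0Q', offset=9
After 5 (seek(15, SET)): offset=15
After 6 (seek(+2, CUR)): offset=17
After 7 (seek(-1, END)): offset=21
After 8 (seek(+3, CUR)): offset=22

Answer: 22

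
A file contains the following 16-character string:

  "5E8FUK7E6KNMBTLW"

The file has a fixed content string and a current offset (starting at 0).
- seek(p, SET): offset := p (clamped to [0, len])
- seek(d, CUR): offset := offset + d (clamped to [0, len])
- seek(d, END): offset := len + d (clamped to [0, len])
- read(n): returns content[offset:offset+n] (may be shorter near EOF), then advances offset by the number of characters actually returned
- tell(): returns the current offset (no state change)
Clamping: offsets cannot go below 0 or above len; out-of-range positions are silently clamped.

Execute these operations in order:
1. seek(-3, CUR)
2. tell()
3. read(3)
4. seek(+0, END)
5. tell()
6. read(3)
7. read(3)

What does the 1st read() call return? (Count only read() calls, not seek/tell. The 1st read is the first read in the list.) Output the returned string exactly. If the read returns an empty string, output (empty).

Answer: 5E8

Derivation:
After 1 (seek(-3, CUR)): offset=0
After 2 (tell()): offset=0
After 3 (read(3)): returned '5E8', offset=3
After 4 (seek(+0, END)): offset=16
After 5 (tell()): offset=16
After 6 (read(3)): returned '', offset=16
After 7 (read(3)): returned '', offset=16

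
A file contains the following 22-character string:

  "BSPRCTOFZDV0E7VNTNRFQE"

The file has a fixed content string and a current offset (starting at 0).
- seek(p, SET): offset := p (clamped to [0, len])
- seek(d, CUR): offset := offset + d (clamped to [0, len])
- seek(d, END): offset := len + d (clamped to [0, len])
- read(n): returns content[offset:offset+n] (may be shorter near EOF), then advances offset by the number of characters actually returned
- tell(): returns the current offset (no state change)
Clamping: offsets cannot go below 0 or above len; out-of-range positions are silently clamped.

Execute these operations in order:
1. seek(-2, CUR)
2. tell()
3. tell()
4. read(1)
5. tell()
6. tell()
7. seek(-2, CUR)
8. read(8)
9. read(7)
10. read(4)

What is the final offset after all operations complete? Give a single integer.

After 1 (seek(-2, CUR)): offset=0
After 2 (tell()): offset=0
After 3 (tell()): offset=0
After 4 (read(1)): returned 'B', offset=1
After 5 (tell()): offset=1
After 6 (tell()): offset=1
After 7 (seek(-2, CUR)): offset=0
After 8 (read(8)): returned 'BSPRCTOF', offset=8
After 9 (read(7)): returned 'ZDV0E7V', offset=15
After 10 (read(4)): returned 'NTNR', offset=19

Answer: 19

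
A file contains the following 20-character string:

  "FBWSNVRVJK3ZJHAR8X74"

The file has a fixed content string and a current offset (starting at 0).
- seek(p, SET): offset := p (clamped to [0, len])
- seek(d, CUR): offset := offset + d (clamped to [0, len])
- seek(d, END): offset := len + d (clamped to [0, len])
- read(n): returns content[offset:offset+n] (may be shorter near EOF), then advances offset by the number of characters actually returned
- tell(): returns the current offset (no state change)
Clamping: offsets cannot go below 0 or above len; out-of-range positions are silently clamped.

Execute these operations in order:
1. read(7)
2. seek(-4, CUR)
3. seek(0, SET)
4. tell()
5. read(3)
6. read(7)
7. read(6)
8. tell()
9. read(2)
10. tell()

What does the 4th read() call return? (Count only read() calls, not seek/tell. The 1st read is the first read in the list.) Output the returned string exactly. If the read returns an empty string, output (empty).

Answer: 3ZJHAR

Derivation:
After 1 (read(7)): returned 'FBWSNVR', offset=7
After 2 (seek(-4, CUR)): offset=3
After 3 (seek(0, SET)): offset=0
After 4 (tell()): offset=0
After 5 (read(3)): returned 'FBW', offset=3
After 6 (read(7)): returned 'SNVRVJK', offset=10
After 7 (read(6)): returned '3ZJHAR', offset=16
After 8 (tell()): offset=16
After 9 (read(2)): returned '8X', offset=18
After 10 (tell()): offset=18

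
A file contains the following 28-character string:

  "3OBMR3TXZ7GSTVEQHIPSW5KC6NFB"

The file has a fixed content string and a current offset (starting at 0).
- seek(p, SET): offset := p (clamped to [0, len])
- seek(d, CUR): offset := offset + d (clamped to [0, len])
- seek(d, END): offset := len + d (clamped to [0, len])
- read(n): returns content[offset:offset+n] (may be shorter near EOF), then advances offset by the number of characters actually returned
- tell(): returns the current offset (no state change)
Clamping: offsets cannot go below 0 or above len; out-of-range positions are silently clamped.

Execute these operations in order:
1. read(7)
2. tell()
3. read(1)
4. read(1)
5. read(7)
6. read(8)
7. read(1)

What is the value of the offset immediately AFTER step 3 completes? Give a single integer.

After 1 (read(7)): returned '3OBMR3T', offset=7
After 2 (tell()): offset=7
After 3 (read(1)): returned 'X', offset=8

Answer: 8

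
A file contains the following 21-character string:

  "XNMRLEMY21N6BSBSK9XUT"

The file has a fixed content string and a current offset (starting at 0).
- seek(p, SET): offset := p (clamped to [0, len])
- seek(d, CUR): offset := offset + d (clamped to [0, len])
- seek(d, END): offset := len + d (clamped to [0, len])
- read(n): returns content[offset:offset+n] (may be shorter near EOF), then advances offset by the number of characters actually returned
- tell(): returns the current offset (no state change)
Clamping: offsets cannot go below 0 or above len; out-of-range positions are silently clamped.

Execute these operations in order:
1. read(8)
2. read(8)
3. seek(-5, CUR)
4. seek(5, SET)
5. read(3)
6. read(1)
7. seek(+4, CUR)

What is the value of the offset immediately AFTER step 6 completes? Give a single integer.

After 1 (read(8)): returned 'XNMRLEMY', offset=8
After 2 (read(8)): returned '21N6BSBS', offset=16
After 3 (seek(-5, CUR)): offset=11
After 4 (seek(5, SET)): offset=5
After 5 (read(3)): returned 'EMY', offset=8
After 6 (read(1)): returned '2', offset=9

Answer: 9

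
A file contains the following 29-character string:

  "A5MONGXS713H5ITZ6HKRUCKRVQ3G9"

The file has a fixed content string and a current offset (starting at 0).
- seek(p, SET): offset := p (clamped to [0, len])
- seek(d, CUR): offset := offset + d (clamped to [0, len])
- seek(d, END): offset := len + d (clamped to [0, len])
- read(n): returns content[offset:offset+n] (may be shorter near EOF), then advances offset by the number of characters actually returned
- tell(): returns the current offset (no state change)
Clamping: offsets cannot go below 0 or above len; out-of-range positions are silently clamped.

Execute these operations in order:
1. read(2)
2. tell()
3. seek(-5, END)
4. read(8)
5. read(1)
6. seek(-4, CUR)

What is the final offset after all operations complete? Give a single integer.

After 1 (read(2)): returned 'A5', offset=2
After 2 (tell()): offset=2
After 3 (seek(-5, END)): offset=24
After 4 (read(8)): returned 'VQ3G9', offset=29
After 5 (read(1)): returned '', offset=29
After 6 (seek(-4, CUR)): offset=25

Answer: 25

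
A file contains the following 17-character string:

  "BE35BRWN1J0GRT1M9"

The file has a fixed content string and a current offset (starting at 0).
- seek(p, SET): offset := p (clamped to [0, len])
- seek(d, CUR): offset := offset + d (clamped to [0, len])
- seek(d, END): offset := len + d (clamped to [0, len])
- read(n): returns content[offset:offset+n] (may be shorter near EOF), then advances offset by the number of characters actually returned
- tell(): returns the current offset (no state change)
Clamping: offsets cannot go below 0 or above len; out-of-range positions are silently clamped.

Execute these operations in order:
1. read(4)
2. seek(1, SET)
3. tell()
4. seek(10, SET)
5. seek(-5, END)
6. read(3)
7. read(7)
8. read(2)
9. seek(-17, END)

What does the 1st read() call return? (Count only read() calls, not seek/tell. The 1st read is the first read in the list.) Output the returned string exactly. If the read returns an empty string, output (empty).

Answer: BE35

Derivation:
After 1 (read(4)): returned 'BE35', offset=4
After 2 (seek(1, SET)): offset=1
After 3 (tell()): offset=1
After 4 (seek(10, SET)): offset=10
After 5 (seek(-5, END)): offset=12
After 6 (read(3)): returned 'RT1', offset=15
After 7 (read(7)): returned 'M9', offset=17
After 8 (read(2)): returned '', offset=17
After 9 (seek(-17, END)): offset=0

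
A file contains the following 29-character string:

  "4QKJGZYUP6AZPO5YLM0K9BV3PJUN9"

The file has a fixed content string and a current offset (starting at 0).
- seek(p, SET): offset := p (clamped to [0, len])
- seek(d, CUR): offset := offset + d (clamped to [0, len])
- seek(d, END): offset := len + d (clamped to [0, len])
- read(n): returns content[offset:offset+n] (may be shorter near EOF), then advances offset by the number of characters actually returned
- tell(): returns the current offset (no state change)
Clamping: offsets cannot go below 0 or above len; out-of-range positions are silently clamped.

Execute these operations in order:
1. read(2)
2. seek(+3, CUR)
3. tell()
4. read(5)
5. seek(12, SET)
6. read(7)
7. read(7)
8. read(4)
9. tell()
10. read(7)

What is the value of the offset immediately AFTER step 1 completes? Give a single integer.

After 1 (read(2)): returned '4Q', offset=2

Answer: 2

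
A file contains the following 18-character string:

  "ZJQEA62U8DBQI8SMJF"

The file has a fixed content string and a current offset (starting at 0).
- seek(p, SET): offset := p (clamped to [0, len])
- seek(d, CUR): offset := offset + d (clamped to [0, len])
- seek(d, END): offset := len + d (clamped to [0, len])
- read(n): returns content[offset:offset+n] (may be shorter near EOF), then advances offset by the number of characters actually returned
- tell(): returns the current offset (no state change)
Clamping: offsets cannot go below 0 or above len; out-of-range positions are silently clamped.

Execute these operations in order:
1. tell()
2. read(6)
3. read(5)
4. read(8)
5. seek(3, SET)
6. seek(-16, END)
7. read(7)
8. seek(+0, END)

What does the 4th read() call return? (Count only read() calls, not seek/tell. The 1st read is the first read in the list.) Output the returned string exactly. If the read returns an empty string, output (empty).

Answer: QEA62U8

Derivation:
After 1 (tell()): offset=0
After 2 (read(6)): returned 'ZJQEA6', offset=6
After 3 (read(5)): returned '2U8DB', offset=11
After 4 (read(8)): returned 'QI8SMJF', offset=18
After 5 (seek(3, SET)): offset=3
After 6 (seek(-16, END)): offset=2
After 7 (read(7)): returned 'QEA62U8', offset=9
After 8 (seek(+0, END)): offset=18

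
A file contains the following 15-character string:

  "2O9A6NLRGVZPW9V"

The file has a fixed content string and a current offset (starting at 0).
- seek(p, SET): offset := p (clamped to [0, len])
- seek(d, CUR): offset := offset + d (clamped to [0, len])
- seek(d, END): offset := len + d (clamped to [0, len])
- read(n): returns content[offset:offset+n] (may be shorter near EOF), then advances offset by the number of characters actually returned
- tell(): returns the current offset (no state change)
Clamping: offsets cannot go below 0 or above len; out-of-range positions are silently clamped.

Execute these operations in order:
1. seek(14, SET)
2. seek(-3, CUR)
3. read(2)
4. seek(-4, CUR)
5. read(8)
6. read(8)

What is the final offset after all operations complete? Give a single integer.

After 1 (seek(14, SET)): offset=14
After 2 (seek(-3, CUR)): offset=11
After 3 (read(2)): returned 'PW', offset=13
After 4 (seek(-4, CUR)): offset=9
After 5 (read(8)): returned 'VZPW9V', offset=15
After 6 (read(8)): returned '', offset=15

Answer: 15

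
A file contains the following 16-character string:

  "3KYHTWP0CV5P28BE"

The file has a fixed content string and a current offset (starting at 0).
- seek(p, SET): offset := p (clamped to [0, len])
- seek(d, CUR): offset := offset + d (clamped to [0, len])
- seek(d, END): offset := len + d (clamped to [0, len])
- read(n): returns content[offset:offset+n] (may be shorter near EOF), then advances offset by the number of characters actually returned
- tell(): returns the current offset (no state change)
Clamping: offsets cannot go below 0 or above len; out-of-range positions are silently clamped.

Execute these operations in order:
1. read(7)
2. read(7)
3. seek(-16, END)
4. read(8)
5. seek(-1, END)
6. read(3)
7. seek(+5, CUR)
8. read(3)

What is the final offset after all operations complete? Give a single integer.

After 1 (read(7)): returned '3KYHTWP', offset=7
After 2 (read(7)): returned '0CV5P28', offset=14
After 3 (seek(-16, END)): offset=0
After 4 (read(8)): returned '3KYHTWP0', offset=8
After 5 (seek(-1, END)): offset=15
After 6 (read(3)): returned 'E', offset=16
After 7 (seek(+5, CUR)): offset=16
After 8 (read(3)): returned '', offset=16

Answer: 16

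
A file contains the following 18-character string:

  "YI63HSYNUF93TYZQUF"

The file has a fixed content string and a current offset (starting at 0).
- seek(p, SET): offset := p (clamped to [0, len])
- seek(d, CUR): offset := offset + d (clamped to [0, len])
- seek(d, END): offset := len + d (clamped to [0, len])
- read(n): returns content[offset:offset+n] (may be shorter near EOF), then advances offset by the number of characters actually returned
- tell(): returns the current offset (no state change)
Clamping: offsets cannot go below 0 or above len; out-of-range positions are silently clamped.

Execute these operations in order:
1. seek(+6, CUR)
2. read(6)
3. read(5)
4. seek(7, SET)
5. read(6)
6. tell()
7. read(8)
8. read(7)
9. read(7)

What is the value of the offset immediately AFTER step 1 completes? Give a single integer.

After 1 (seek(+6, CUR)): offset=6

Answer: 6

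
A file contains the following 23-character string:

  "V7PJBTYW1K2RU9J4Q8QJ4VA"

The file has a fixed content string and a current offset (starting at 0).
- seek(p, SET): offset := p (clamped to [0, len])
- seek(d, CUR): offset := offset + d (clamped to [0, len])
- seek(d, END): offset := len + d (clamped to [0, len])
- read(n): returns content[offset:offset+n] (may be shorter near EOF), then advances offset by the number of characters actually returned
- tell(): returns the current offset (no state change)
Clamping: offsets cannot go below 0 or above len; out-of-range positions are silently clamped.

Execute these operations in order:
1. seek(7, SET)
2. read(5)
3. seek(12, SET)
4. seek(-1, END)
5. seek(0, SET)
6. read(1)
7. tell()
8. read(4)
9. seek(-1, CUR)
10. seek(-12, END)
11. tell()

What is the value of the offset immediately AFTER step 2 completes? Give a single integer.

Answer: 12

Derivation:
After 1 (seek(7, SET)): offset=7
After 2 (read(5)): returned 'W1K2R', offset=12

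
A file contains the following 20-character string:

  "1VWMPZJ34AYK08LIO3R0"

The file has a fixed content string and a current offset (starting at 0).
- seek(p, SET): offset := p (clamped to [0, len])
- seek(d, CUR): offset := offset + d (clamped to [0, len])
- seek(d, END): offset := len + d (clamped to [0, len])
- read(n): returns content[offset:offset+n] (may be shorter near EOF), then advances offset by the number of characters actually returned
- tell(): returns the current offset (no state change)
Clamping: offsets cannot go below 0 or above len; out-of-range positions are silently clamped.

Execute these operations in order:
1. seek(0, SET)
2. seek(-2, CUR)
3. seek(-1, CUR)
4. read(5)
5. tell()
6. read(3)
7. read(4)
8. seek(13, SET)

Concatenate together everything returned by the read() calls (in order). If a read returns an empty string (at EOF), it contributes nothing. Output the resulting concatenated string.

Answer: 1VWMPZJ34AYK

Derivation:
After 1 (seek(0, SET)): offset=0
After 2 (seek(-2, CUR)): offset=0
After 3 (seek(-1, CUR)): offset=0
After 4 (read(5)): returned '1VWMP', offset=5
After 5 (tell()): offset=5
After 6 (read(3)): returned 'ZJ3', offset=8
After 7 (read(4)): returned '4AYK', offset=12
After 8 (seek(13, SET)): offset=13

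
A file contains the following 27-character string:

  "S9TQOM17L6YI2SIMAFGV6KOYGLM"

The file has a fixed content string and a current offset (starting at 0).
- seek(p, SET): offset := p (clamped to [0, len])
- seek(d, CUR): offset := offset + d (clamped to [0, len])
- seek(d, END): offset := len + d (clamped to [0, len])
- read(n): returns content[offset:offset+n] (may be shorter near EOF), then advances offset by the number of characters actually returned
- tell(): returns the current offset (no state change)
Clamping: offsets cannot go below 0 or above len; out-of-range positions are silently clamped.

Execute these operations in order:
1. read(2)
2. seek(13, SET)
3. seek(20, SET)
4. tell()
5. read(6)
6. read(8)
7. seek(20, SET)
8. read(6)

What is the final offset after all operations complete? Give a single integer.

Answer: 26

Derivation:
After 1 (read(2)): returned 'S9', offset=2
After 2 (seek(13, SET)): offset=13
After 3 (seek(20, SET)): offset=20
After 4 (tell()): offset=20
After 5 (read(6)): returned '6KOYGL', offset=26
After 6 (read(8)): returned 'M', offset=27
After 7 (seek(20, SET)): offset=20
After 8 (read(6)): returned '6KOYGL', offset=26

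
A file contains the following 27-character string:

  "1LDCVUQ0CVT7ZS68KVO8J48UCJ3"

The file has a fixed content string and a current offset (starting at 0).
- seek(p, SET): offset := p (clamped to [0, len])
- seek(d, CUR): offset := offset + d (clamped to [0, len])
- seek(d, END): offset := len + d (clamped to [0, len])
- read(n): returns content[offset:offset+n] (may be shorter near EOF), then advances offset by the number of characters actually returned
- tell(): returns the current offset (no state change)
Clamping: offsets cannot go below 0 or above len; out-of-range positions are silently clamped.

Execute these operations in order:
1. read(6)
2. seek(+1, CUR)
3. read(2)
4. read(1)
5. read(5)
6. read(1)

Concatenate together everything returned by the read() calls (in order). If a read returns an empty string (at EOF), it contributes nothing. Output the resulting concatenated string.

After 1 (read(6)): returned '1LDCVU', offset=6
After 2 (seek(+1, CUR)): offset=7
After 3 (read(2)): returned '0C', offset=9
After 4 (read(1)): returned 'V', offset=10
After 5 (read(5)): returned 'T7ZS6', offset=15
After 6 (read(1)): returned '8', offset=16

Answer: 1LDCVU0CVT7ZS68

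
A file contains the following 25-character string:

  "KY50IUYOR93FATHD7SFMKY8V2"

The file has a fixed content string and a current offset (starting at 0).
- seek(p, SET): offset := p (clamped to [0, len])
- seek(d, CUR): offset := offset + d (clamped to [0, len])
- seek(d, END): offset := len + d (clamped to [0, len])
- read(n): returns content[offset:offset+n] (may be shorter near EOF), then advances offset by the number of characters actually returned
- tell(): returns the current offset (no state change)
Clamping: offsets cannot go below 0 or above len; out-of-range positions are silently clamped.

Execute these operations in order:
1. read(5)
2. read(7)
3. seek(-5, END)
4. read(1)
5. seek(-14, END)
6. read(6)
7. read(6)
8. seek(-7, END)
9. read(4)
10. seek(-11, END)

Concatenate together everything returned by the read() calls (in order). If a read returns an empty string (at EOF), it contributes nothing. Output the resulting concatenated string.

Answer: KY50IUYOR93FKFATHD7SFMKY8FMKY

Derivation:
After 1 (read(5)): returned 'KY50I', offset=5
After 2 (read(7)): returned 'UYOR93F', offset=12
After 3 (seek(-5, END)): offset=20
After 4 (read(1)): returned 'K', offset=21
After 5 (seek(-14, END)): offset=11
After 6 (read(6)): returned 'FATHD7', offset=17
After 7 (read(6)): returned 'SFMKY8', offset=23
After 8 (seek(-7, END)): offset=18
After 9 (read(4)): returned 'FMKY', offset=22
After 10 (seek(-11, END)): offset=14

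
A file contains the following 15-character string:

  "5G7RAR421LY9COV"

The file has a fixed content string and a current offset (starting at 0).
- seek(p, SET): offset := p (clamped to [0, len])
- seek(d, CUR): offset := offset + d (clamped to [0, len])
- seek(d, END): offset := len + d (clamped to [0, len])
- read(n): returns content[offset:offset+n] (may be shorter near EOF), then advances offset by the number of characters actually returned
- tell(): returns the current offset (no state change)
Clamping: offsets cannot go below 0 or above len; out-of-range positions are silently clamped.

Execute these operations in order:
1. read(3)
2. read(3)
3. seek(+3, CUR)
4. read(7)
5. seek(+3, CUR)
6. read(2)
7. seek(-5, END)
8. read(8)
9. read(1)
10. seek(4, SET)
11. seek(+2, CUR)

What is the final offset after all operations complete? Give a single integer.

After 1 (read(3)): returned '5G7', offset=3
After 2 (read(3)): returned 'RAR', offset=6
After 3 (seek(+3, CUR)): offset=9
After 4 (read(7)): returned 'LY9COV', offset=15
After 5 (seek(+3, CUR)): offset=15
After 6 (read(2)): returned '', offset=15
After 7 (seek(-5, END)): offset=10
After 8 (read(8)): returned 'Y9COV', offset=15
After 9 (read(1)): returned '', offset=15
After 10 (seek(4, SET)): offset=4
After 11 (seek(+2, CUR)): offset=6

Answer: 6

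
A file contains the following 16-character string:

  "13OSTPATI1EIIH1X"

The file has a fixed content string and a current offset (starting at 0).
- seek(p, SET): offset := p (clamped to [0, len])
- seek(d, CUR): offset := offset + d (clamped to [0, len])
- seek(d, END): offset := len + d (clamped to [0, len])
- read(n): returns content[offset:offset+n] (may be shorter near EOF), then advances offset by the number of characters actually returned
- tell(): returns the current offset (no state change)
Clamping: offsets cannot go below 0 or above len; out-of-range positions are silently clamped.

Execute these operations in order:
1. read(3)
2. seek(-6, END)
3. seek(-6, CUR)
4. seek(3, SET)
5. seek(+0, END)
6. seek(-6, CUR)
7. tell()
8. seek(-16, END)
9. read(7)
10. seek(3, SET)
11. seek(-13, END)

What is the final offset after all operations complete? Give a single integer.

Answer: 3

Derivation:
After 1 (read(3)): returned '13O', offset=3
After 2 (seek(-6, END)): offset=10
After 3 (seek(-6, CUR)): offset=4
After 4 (seek(3, SET)): offset=3
After 5 (seek(+0, END)): offset=16
After 6 (seek(-6, CUR)): offset=10
After 7 (tell()): offset=10
After 8 (seek(-16, END)): offset=0
After 9 (read(7)): returned '13OSTPA', offset=7
After 10 (seek(3, SET)): offset=3
After 11 (seek(-13, END)): offset=3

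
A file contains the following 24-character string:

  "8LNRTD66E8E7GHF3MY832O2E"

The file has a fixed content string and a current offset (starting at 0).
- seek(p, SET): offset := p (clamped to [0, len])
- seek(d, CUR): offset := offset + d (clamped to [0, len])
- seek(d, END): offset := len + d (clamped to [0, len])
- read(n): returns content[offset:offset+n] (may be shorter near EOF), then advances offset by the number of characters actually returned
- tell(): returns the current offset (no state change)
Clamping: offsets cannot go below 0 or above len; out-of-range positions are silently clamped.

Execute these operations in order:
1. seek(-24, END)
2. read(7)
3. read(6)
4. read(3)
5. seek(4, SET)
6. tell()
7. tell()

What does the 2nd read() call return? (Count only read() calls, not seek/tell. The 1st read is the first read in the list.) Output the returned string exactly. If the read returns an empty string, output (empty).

After 1 (seek(-24, END)): offset=0
After 2 (read(7)): returned '8LNRTD6', offset=7
After 3 (read(6)): returned '6E8E7G', offset=13
After 4 (read(3)): returned 'HF3', offset=16
After 5 (seek(4, SET)): offset=4
After 6 (tell()): offset=4
After 7 (tell()): offset=4

Answer: 6E8E7G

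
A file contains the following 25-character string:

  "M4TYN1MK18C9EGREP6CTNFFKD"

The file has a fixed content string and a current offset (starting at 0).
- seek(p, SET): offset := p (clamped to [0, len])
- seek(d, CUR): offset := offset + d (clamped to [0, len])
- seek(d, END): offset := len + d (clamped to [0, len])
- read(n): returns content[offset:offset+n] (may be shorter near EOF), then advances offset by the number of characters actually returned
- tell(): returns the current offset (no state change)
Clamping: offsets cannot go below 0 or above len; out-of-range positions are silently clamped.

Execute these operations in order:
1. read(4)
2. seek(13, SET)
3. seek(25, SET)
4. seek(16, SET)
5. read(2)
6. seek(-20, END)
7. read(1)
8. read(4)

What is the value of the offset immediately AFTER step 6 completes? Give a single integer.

After 1 (read(4)): returned 'M4TY', offset=4
After 2 (seek(13, SET)): offset=13
After 3 (seek(25, SET)): offset=25
After 4 (seek(16, SET)): offset=16
After 5 (read(2)): returned 'P6', offset=18
After 6 (seek(-20, END)): offset=5

Answer: 5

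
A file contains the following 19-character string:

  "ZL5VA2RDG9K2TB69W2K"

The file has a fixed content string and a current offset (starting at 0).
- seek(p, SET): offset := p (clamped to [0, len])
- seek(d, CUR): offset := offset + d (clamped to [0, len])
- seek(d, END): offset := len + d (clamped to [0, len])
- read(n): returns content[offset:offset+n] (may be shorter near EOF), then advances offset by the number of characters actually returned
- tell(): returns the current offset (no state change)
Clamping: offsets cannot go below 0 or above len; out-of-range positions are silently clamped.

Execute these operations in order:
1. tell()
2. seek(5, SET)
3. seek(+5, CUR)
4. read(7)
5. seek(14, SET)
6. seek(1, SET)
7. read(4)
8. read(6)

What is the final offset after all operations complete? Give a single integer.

Answer: 11

Derivation:
After 1 (tell()): offset=0
After 2 (seek(5, SET)): offset=5
After 3 (seek(+5, CUR)): offset=10
After 4 (read(7)): returned 'K2TB69W', offset=17
After 5 (seek(14, SET)): offset=14
After 6 (seek(1, SET)): offset=1
After 7 (read(4)): returned 'L5VA', offset=5
After 8 (read(6)): returned '2RDG9K', offset=11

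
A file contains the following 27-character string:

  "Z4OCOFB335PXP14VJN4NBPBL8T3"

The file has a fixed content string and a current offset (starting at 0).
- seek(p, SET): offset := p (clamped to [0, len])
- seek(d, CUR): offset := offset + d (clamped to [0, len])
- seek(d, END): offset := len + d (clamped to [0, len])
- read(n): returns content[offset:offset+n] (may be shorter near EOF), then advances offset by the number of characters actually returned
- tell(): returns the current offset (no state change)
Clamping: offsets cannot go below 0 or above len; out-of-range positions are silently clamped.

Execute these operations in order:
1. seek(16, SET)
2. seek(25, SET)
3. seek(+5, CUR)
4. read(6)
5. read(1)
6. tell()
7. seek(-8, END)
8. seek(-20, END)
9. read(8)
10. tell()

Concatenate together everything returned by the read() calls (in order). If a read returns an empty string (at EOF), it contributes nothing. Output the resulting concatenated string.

After 1 (seek(16, SET)): offset=16
After 2 (seek(25, SET)): offset=25
After 3 (seek(+5, CUR)): offset=27
After 4 (read(6)): returned '', offset=27
After 5 (read(1)): returned '', offset=27
After 6 (tell()): offset=27
After 7 (seek(-8, END)): offset=19
After 8 (seek(-20, END)): offset=7
After 9 (read(8)): returned '335PXP14', offset=15
After 10 (tell()): offset=15

Answer: 335PXP14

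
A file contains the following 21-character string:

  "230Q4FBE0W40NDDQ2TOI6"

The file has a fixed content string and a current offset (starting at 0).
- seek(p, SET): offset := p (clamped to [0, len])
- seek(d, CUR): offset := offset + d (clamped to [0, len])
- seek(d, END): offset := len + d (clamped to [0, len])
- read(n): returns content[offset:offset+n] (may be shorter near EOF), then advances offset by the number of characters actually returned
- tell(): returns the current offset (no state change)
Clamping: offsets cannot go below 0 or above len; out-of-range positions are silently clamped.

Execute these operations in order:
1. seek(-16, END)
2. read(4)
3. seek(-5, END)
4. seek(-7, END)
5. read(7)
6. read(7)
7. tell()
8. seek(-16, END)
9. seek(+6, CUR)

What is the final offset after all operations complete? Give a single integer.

Answer: 11

Derivation:
After 1 (seek(-16, END)): offset=5
After 2 (read(4)): returned 'FBE0', offset=9
After 3 (seek(-5, END)): offset=16
After 4 (seek(-7, END)): offset=14
After 5 (read(7)): returned 'DQ2TOI6', offset=21
After 6 (read(7)): returned '', offset=21
After 7 (tell()): offset=21
After 8 (seek(-16, END)): offset=5
After 9 (seek(+6, CUR)): offset=11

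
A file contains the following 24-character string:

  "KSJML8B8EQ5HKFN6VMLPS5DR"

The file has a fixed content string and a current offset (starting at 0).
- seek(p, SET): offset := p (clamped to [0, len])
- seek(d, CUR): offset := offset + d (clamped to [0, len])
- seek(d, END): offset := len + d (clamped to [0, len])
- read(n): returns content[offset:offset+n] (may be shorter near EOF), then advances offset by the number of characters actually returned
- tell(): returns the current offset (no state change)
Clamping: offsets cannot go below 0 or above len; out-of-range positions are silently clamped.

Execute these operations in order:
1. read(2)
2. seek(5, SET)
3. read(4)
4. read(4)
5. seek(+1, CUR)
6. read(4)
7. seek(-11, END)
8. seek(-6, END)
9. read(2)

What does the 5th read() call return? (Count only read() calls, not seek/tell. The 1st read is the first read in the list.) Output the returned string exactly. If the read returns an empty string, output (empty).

Answer: LP

Derivation:
After 1 (read(2)): returned 'KS', offset=2
After 2 (seek(5, SET)): offset=5
After 3 (read(4)): returned '8B8E', offset=9
After 4 (read(4)): returned 'Q5HK', offset=13
After 5 (seek(+1, CUR)): offset=14
After 6 (read(4)): returned 'N6VM', offset=18
After 7 (seek(-11, END)): offset=13
After 8 (seek(-6, END)): offset=18
After 9 (read(2)): returned 'LP', offset=20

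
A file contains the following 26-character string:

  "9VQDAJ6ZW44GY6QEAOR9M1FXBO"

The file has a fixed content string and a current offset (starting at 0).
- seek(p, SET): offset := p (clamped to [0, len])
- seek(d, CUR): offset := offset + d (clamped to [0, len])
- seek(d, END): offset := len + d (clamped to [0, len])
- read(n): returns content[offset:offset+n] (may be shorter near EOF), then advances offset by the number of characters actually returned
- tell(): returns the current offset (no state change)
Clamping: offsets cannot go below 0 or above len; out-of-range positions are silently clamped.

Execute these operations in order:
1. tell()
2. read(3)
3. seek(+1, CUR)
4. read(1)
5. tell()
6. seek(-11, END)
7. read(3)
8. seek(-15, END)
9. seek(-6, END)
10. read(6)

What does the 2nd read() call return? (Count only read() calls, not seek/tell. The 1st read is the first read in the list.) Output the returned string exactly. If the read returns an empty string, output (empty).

Answer: A

Derivation:
After 1 (tell()): offset=0
After 2 (read(3)): returned '9VQ', offset=3
After 3 (seek(+1, CUR)): offset=4
After 4 (read(1)): returned 'A', offset=5
After 5 (tell()): offset=5
After 6 (seek(-11, END)): offset=15
After 7 (read(3)): returned 'EAO', offset=18
After 8 (seek(-15, END)): offset=11
After 9 (seek(-6, END)): offset=20
After 10 (read(6)): returned 'M1FXBO', offset=26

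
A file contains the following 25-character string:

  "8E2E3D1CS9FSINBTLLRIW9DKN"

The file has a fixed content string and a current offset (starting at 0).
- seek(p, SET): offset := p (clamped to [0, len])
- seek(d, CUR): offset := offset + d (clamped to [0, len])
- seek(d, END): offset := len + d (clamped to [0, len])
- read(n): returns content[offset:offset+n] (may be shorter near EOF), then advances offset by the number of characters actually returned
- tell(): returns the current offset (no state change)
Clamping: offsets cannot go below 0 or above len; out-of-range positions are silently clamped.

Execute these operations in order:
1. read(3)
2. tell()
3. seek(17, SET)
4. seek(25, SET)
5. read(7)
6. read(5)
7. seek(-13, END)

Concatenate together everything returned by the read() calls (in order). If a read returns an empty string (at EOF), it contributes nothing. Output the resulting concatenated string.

After 1 (read(3)): returned '8E2', offset=3
After 2 (tell()): offset=3
After 3 (seek(17, SET)): offset=17
After 4 (seek(25, SET)): offset=25
After 5 (read(7)): returned '', offset=25
After 6 (read(5)): returned '', offset=25
After 7 (seek(-13, END)): offset=12

Answer: 8E2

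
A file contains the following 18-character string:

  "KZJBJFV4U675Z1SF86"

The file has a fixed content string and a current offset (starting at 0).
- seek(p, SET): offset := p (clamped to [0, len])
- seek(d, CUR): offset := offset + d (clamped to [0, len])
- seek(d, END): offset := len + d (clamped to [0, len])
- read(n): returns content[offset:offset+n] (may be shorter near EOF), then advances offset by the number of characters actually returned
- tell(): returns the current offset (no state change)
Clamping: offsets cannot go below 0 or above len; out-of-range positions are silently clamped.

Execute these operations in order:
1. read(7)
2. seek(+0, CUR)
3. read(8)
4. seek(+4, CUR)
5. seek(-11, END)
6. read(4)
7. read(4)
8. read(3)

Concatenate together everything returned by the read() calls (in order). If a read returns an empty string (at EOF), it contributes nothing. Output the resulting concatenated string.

Answer: KZJBJFV4U675Z1S4U675Z1SF86

Derivation:
After 1 (read(7)): returned 'KZJBJFV', offset=7
After 2 (seek(+0, CUR)): offset=7
After 3 (read(8)): returned '4U675Z1S', offset=15
After 4 (seek(+4, CUR)): offset=18
After 5 (seek(-11, END)): offset=7
After 6 (read(4)): returned '4U67', offset=11
After 7 (read(4)): returned '5Z1S', offset=15
After 8 (read(3)): returned 'F86', offset=18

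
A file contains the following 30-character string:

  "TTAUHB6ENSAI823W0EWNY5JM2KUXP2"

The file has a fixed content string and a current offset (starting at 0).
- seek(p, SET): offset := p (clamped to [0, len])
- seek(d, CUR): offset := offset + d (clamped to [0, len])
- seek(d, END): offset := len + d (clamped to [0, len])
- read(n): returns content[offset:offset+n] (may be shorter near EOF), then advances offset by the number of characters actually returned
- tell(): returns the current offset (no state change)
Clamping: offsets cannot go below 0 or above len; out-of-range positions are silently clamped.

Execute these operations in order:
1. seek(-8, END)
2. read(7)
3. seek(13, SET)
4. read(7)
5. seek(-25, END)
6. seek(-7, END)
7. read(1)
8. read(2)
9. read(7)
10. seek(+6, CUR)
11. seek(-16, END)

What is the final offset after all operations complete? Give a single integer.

Answer: 14

Derivation:
After 1 (seek(-8, END)): offset=22
After 2 (read(7)): returned 'JM2KUXP', offset=29
After 3 (seek(13, SET)): offset=13
After 4 (read(7)): returned '23W0EWN', offset=20
After 5 (seek(-25, END)): offset=5
After 6 (seek(-7, END)): offset=23
After 7 (read(1)): returned 'M', offset=24
After 8 (read(2)): returned '2K', offset=26
After 9 (read(7)): returned 'UXP2', offset=30
After 10 (seek(+6, CUR)): offset=30
After 11 (seek(-16, END)): offset=14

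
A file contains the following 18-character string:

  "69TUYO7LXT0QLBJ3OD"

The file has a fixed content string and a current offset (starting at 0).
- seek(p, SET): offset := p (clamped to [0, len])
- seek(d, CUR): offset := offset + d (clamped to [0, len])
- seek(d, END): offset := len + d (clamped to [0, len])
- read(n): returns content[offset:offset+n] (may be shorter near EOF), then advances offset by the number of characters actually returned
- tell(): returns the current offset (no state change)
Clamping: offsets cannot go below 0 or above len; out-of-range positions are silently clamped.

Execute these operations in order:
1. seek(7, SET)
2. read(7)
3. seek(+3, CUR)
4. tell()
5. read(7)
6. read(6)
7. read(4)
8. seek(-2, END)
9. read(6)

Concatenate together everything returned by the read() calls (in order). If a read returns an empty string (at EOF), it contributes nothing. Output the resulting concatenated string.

After 1 (seek(7, SET)): offset=7
After 2 (read(7)): returned 'LXT0QLB', offset=14
After 3 (seek(+3, CUR)): offset=17
After 4 (tell()): offset=17
After 5 (read(7)): returned 'D', offset=18
After 6 (read(6)): returned '', offset=18
After 7 (read(4)): returned '', offset=18
After 8 (seek(-2, END)): offset=16
After 9 (read(6)): returned 'OD', offset=18

Answer: LXT0QLBDOD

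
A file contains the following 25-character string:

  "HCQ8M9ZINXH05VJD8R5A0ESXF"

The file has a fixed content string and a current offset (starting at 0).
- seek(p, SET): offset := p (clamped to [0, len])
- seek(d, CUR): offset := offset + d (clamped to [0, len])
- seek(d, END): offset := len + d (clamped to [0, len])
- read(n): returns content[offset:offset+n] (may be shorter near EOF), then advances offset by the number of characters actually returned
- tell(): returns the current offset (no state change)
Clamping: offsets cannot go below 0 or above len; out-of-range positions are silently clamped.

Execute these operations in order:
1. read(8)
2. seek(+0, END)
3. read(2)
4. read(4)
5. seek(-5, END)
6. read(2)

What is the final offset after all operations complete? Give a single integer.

After 1 (read(8)): returned 'HCQ8M9ZI', offset=8
After 2 (seek(+0, END)): offset=25
After 3 (read(2)): returned '', offset=25
After 4 (read(4)): returned '', offset=25
After 5 (seek(-5, END)): offset=20
After 6 (read(2)): returned '0E', offset=22

Answer: 22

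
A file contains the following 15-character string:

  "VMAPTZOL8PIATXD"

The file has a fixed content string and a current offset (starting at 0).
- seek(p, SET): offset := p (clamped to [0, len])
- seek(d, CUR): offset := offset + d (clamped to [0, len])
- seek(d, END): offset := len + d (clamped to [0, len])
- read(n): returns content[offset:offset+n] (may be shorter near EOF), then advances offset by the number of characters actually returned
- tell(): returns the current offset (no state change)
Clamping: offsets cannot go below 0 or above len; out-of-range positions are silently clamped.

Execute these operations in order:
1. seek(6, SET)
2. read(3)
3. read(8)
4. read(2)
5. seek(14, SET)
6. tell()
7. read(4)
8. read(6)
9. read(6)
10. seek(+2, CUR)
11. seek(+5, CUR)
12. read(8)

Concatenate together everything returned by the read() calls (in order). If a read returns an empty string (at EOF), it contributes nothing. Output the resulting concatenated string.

Answer: OL8PIATXDD

Derivation:
After 1 (seek(6, SET)): offset=6
After 2 (read(3)): returned 'OL8', offset=9
After 3 (read(8)): returned 'PIATXD', offset=15
After 4 (read(2)): returned '', offset=15
After 5 (seek(14, SET)): offset=14
After 6 (tell()): offset=14
After 7 (read(4)): returned 'D', offset=15
After 8 (read(6)): returned '', offset=15
After 9 (read(6)): returned '', offset=15
After 10 (seek(+2, CUR)): offset=15
After 11 (seek(+5, CUR)): offset=15
After 12 (read(8)): returned '', offset=15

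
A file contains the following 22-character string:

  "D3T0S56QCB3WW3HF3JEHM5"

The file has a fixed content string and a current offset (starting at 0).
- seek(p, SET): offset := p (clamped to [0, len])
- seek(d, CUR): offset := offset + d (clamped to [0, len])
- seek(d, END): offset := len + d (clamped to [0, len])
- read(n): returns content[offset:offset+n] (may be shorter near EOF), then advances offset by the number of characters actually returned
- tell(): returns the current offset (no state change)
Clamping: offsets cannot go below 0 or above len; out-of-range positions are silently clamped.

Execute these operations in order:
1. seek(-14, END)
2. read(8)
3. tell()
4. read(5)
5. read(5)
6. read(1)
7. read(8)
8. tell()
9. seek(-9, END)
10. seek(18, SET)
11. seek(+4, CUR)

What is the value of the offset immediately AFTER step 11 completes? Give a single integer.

Answer: 22

Derivation:
After 1 (seek(-14, END)): offset=8
After 2 (read(8)): returned 'CB3WW3HF', offset=16
After 3 (tell()): offset=16
After 4 (read(5)): returned '3JEHM', offset=21
After 5 (read(5)): returned '5', offset=22
After 6 (read(1)): returned '', offset=22
After 7 (read(8)): returned '', offset=22
After 8 (tell()): offset=22
After 9 (seek(-9, END)): offset=13
After 10 (seek(18, SET)): offset=18
After 11 (seek(+4, CUR)): offset=22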